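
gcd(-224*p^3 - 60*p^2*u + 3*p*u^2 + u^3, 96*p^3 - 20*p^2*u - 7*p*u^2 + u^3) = 32*p^2 + 4*p*u - u^2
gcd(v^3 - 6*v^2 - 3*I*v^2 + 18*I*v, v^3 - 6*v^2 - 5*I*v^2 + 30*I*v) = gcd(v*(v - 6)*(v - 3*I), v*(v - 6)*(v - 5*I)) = v^2 - 6*v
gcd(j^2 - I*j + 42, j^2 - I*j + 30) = 1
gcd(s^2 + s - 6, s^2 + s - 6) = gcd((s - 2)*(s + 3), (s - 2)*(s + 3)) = s^2 + s - 6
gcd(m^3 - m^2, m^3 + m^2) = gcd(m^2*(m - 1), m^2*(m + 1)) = m^2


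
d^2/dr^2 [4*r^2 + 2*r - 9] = 8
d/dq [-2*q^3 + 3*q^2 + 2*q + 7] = -6*q^2 + 6*q + 2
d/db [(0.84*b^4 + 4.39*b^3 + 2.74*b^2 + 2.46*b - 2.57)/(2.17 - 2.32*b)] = (-5.8464*b^4 - 13.0784*b^3 + 22.2221*b^2 + 11.8916*b - 0.624199999999999)/(5.3824*b^2 - 10.0688*b + 4.7089)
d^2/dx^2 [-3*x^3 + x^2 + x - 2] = 2 - 18*x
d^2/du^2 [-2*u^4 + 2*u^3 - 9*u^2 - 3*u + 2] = -24*u^2 + 12*u - 18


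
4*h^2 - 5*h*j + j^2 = (-4*h + j)*(-h + j)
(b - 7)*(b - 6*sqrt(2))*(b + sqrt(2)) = b^3 - 5*sqrt(2)*b^2 - 7*b^2 - 12*b + 35*sqrt(2)*b + 84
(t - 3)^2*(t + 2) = t^3 - 4*t^2 - 3*t + 18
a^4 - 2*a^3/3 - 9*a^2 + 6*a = a*(a - 3)*(a - 2/3)*(a + 3)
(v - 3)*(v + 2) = v^2 - v - 6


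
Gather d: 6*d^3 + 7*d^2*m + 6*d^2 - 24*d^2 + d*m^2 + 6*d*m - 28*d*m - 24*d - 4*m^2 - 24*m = 6*d^3 + d^2*(7*m - 18) + d*(m^2 - 22*m - 24) - 4*m^2 - 24*m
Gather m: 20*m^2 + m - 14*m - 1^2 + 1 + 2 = 20*m^2 - 13*m + 2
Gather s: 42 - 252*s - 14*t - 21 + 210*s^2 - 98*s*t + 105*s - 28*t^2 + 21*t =210*s^2 + s*(-98*t - 147) - 28*t^2 + 7*t + 21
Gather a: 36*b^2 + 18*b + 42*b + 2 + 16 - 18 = 36*b^2 + 60*b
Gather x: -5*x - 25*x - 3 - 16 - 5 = -30*x - 24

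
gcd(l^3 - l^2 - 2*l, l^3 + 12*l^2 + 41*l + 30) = l + 1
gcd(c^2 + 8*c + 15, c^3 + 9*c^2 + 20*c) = c + 5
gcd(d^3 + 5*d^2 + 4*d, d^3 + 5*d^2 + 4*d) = d^3 + 5*d^2 + 4*d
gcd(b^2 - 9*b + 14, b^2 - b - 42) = b - 7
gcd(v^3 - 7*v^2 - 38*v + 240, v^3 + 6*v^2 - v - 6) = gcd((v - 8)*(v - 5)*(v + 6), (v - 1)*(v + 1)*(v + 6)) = v + 6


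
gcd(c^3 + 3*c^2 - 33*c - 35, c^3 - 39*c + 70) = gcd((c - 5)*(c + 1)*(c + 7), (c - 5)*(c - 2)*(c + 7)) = c^2 + 2*c - 35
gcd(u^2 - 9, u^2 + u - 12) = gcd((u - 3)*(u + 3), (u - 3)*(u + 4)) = u - 3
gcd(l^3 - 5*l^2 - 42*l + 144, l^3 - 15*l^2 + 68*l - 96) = l^2 - 11*l + 24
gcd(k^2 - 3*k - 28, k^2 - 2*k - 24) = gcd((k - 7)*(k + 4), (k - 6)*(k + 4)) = k + 4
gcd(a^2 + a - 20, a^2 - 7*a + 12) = a - 4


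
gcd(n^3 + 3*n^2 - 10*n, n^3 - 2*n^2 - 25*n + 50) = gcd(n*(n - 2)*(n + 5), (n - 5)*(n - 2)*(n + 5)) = n^2 + 3*n - 10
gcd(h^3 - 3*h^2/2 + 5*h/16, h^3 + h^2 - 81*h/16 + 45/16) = h - 5/4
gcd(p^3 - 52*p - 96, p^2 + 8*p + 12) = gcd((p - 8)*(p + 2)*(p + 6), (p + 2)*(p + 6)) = p^2 + 8*p + 12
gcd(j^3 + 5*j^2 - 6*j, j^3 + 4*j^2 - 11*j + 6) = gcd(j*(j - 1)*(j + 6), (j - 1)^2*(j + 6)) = j^2 + 5*j - 6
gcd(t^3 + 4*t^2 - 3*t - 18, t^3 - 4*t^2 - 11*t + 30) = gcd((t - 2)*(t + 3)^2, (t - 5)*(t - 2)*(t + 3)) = t^2 + t - 6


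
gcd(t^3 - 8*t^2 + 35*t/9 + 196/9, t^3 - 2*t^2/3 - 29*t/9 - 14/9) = t - 7/3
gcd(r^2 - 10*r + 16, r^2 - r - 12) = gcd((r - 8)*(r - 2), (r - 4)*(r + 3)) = 1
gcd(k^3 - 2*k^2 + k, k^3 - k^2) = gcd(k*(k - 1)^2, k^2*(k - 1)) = k^2 - k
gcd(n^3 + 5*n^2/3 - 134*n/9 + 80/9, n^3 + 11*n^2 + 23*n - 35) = n + 5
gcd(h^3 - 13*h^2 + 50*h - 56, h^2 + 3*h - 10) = h - 2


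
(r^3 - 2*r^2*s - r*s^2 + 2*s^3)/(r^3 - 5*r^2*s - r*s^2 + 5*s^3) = (r - 2*s)/(r - 5*s)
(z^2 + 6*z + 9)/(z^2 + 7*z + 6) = (z^2 + 6*z + 9)/(z^2 + 7*z + 6)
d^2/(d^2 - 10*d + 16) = d^2/(d^2 - 10*d + 16)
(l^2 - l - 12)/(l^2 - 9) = (l - 4)/(l - 3)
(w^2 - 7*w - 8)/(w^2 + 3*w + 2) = (w - 8)/(w + 2)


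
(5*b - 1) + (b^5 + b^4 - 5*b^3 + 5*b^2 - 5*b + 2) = b^5 + b^4 - 5*b^3 + 5*b^2 + 1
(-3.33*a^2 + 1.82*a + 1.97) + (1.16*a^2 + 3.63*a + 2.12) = -2.17*a^2 + 5.45*a + 4.09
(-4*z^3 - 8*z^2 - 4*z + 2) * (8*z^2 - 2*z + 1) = -32*z^5 - 56*z^4 - 20*z^3 + 16*z^2 - 8*z + 2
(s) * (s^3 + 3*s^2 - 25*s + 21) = s^4 + 3*s^3 - 25*s^2 + 21*s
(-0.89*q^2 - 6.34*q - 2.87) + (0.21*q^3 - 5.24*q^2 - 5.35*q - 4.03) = 0.21*q^3 - 6.13*q^2 - 11.69*q - 6.9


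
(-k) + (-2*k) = -3*k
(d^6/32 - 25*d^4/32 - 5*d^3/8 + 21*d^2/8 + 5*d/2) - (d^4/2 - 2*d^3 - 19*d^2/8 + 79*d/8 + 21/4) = d^6/32 - 41*d^4/32 + 11*d^3/8 + 5*d^2 - 59*d/8 - 21/4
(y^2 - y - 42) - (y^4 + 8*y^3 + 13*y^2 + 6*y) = -y^4 - 8*y^3 - 12*y^2 - 7*y - 42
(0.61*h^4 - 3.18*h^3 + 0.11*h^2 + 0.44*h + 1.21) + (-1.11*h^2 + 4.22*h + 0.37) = 0.61*h^4 - 3.18*h^3 - 1.0*h^2 + 4.66*h + 1.58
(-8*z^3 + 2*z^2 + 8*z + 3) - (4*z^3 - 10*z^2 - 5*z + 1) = -12*z^3 + 12*z^2 + 13*z + 2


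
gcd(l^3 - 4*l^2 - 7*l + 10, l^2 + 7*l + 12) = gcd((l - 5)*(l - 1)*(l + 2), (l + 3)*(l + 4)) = 1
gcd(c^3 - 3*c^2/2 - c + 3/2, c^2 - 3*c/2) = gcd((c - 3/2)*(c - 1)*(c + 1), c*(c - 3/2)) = c - 3/2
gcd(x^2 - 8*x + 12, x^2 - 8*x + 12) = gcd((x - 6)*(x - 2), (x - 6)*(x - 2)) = x^2 - 8*x + 12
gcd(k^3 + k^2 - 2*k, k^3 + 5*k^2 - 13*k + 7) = k - 1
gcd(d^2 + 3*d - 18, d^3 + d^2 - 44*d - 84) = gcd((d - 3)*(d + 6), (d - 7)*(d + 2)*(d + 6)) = d + 6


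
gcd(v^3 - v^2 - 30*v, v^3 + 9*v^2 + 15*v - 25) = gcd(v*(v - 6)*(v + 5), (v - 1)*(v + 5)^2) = v + 5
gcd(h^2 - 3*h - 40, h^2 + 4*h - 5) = h + 5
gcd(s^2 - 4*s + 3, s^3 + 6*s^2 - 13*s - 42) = s - 3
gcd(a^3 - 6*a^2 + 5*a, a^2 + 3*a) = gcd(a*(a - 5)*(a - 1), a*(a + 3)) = a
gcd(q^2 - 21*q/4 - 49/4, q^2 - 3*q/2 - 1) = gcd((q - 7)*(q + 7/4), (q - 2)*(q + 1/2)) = 1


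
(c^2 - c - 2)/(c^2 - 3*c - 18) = (-c^2 + c + 2)/(-c^2 + 3*c + 18)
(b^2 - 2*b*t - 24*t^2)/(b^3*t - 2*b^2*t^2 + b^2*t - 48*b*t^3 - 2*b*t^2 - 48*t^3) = (-b^2 + 2*b*t + 24*t^2)/(t*(-b^3 + 2*b^2*t - b^2 + 48*b*t^2 + 2*b*t + 48*t^2))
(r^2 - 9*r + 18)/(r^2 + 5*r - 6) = (r^2 - 9*r + 18)/(r^2 + 5*r - 6)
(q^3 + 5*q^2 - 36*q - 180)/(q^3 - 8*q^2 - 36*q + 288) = (q + 5)/(q - 8)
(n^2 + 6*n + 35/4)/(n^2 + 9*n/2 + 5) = (n + 7/2)/(n + 2)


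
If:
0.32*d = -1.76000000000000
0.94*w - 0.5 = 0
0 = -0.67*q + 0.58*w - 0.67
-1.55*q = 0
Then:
No Solution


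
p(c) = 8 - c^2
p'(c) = -2*c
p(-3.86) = -6.90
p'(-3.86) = 7.72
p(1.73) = 5.01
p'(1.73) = -3.46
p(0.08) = 7.99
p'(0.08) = -0.16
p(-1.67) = 5.21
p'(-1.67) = 3.34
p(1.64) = 5.31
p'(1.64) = -3.28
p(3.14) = -1.86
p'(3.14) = -6.28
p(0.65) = 7.58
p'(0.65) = -1.30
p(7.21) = -43.98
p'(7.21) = -14.42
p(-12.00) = -136.00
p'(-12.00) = 24.00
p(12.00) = -136.00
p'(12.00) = -24.00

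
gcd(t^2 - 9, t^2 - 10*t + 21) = t - 3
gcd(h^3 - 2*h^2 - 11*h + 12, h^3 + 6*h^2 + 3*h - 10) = h - 1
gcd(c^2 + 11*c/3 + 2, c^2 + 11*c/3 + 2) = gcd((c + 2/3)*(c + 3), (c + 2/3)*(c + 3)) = c^2 + 11*c/3 + 2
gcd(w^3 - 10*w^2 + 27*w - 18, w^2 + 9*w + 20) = 1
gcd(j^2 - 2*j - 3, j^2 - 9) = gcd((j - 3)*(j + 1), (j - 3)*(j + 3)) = j - 3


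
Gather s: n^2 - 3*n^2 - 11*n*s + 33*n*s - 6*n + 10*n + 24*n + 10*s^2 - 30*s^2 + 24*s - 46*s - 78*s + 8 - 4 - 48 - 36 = -2*n^2 + 28*n - 20*s^2 + s*(22*n - 100) - 80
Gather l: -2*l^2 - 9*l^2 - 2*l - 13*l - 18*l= -11*l^2 - 33*l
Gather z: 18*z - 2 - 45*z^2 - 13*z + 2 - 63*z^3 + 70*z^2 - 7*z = -63*z^3 + 25*z^2 - 2*z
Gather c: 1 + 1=2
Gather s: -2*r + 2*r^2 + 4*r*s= 2*r^2 + 4*r*s - 2*r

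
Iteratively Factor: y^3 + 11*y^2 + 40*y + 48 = (y + 4)*(y^2 + 7*y + 12) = (y + 3)*(y + 4)*(y + 4)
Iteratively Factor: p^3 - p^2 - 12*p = (p)*(p^2 - p - 12) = p*(p + 3)*(p - 4)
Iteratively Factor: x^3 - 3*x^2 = (x - 3)*(x^2) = x*(x - 3)*(x)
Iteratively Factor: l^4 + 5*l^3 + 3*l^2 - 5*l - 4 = (l + 1)*(l^3 + 4*l^2 - l - 4) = (l - 1)*(l + 1)*(l^2 + 5*l + 4) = (l - 1)*(l + 1)*(l + 4)*(l + 1)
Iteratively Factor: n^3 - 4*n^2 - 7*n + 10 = (n - 1)*(n^2 - 3*n - 10) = (n - 5)*(n - 1)*(n + 2)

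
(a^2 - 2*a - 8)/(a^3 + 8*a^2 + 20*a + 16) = (a - 4)/(a^2 + 6*a + 8)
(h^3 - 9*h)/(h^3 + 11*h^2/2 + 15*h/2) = 2*(h - 3)/(2*h + 5)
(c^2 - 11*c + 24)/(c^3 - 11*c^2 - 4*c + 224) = (c - 3)/(c^2 - 3*c - 28)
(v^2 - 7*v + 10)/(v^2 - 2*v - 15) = (v - 2)/(v + 3)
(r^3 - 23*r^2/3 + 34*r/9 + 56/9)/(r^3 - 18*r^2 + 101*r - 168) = (9*r^2 - 6*r - 8)/(9*(r^2 - 11*r + 24))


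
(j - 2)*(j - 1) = j^2 - 3*j + 2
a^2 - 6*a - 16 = (a - 8)*(a + 2)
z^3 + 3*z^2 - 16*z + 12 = (z - 2)*(z - 1)*(z + 6)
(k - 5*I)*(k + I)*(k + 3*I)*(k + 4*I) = k^4 + 3*I*k^3 + 21*k^2 + 83*I*k - 60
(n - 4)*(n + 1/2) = n^2 - 7*n/2 - 2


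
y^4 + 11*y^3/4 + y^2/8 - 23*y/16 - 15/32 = (y - 3/4)*(y + 1/2)^2*(y + 5/2)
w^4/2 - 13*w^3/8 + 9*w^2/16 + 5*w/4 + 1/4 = (w/2 + 1/4)*(w - 2)^2*(w + 1/4)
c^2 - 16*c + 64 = (c - 8)^2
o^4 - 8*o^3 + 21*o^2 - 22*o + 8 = (o - 4)*(o - 2)*(o - 1)^2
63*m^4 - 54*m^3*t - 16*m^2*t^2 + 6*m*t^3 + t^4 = (-3*m + t)*(-m + t)*(3*m + t)*(7*m + t)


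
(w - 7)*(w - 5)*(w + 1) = w^3 - 11*w^2 + 23*w + 35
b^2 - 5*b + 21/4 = (b - 7/2)*(b - 3/2)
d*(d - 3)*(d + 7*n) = d^3 + 7*d^2*n - 3*d^2 - 21*d*n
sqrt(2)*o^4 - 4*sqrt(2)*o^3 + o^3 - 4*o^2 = o^2*(o - 4)*(sqrt(2)*o + 1)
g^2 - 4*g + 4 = (g - 2)^2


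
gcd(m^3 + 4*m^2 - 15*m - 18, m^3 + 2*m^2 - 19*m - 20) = m + 1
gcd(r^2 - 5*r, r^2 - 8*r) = r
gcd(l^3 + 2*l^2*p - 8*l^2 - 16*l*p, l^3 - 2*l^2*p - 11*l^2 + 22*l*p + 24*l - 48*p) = l - 8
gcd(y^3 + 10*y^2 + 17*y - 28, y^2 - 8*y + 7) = y - 1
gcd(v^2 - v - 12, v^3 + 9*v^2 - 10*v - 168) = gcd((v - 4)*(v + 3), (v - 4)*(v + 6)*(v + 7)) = v - 4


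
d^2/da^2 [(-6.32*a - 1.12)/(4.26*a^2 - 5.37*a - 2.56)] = ((6.32*a + 1.12)*(8.52*a - 5.37)*(17.04*a - 10.74) + (161.5392*a - 58.3344)*(-4.26*a^2 + 5.37*a + 2.56))/(-4.26*a^2 + 5.37*a + 2.56)^3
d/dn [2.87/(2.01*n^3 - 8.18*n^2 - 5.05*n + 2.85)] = (-17.3061*n^2 + 46.9532*n + 14.4935)/(2.01*n^3 - 8.18*n^2 - 5.05*n + 2.85)^2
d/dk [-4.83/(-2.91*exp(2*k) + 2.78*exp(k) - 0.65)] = (13.4274 - 28.1106*exp(k))*exp(k)/(2.91*exp(2*k) - 2.78*exp(k) + 0.65)^2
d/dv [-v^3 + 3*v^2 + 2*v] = -3*v^2 + 6*v + 2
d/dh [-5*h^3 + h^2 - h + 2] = -15*h^2 + 2*h - 1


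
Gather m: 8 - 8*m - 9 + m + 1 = -7*m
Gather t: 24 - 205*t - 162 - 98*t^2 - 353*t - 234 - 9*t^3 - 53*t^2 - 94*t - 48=-9*t^3 - 151*t^2 - 652*t - 420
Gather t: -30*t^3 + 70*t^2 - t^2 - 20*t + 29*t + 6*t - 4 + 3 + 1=-30*t^3 + 69*t^2 + 15*t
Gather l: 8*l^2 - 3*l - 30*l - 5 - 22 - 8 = 8*l^2 - 33*l - 35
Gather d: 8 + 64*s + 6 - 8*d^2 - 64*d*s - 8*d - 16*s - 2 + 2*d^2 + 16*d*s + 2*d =-6*d^2 + d*(-48*s - 6) + 48*s + 12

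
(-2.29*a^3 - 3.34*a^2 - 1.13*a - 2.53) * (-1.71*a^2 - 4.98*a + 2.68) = 3.9159*a^5 + 17.1156*a^4 + 12.4283*a^3 + 1.0025*a^2 + 9.571*a - 6.7804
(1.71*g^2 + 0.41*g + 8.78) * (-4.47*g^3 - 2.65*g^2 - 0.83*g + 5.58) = -7.6437*g^5 - 6.3642*g^4 - 41.7524*g^3 - 14.0655*g^2 - 4.9996*g + 48.9924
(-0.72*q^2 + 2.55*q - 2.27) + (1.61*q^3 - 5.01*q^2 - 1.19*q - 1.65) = 1.61*q^3 - 5.73*q^2 + 1.36*q - 3.92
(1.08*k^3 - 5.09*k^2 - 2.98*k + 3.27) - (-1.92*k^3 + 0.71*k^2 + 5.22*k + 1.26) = 3.0*k^3 - 5.8*k^2 - 8.2*k + 2.01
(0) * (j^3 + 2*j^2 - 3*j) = 0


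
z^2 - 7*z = z*(z - 7)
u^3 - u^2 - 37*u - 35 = (u - 7)*(u + 1)*(u + 5)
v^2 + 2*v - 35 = (v - 5)*(v + 7)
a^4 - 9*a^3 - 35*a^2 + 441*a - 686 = (a - 7)^2*(a - 2)*(a + 7)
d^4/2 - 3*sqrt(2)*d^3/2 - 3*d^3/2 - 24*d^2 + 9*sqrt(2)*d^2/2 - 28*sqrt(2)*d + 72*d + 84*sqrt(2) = (d/2 + sqrt(2))*(d - 3)*(d - 7*sqrt(2))*(d + 2*sqrt(2))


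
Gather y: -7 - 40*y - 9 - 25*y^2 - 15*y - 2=-25*y^2 - 55*y - 18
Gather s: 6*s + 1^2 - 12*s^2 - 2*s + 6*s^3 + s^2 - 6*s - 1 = 6*s^3 - 11*s^2 - 2*s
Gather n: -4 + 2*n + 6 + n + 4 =3*n + 6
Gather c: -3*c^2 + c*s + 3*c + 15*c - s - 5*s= -3*c^2 + c*(s + 18) - 6*s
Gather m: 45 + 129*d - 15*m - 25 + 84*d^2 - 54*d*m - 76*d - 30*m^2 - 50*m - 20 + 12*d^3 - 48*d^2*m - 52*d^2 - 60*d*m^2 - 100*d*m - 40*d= 12*d^3 + 32*d^2 + 13*d + m^2*(-60*d - 30) + m*(-48*d^2 - 154*d - 65)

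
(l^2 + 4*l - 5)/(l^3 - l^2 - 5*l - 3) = (-l^2 - 4*l + 5)/(-l^3 + l^2 + 5*l + 3)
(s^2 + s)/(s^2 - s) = (s + 1)/(s - 1)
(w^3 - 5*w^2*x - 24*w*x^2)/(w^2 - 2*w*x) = (w^2 - 5*w*x - 24*x^2)/(w - 2*x)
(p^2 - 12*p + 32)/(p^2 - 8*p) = (p - 4)/p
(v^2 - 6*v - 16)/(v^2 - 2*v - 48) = (v + 2)/(v + 6)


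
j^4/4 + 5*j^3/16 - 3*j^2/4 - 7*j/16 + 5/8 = (j/4 + 1/2)*(j - 1)^2*(j + 5/4)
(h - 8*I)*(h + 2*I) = h^2 - 6*I*h + 16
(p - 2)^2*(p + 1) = p^3 - 3*p^2 + 4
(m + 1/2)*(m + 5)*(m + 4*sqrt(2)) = m^3 + 11*m^2/2 + 4*sqrt(2)*m^2 + 5*m/2 + 22*sqrt(2)*m + 10*sqrt(2)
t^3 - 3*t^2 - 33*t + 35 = (t - 7)*(t - 1)*(t + 5)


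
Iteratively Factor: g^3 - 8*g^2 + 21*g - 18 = (g - 2)*(g^2 - 6*g + 9) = (g - 3)*(g - 2)*(g - 3)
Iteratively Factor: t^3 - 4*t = (t + 2)*(t^2 - 2*t) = t*(t + 2)*(t - 2)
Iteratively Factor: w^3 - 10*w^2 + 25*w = (w - 5)*(w^2 - 5*w) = w*(w - 5)*(w - 5)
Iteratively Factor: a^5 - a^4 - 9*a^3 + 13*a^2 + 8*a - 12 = (a - 1)*(a^4 - 9*a^2 + 4*a + 12) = (a - 2)*(a - 1)*(a^3 + 2*a^2 - 5*a - 6) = (a - 2)*(a - 1)*(a + 3)*(a^2 - a - 2) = (a - 2)^2*(a - 1)*(a + 3)*(a + 1)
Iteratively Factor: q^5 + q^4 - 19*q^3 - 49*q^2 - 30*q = (q + 1)*(q^4 - 19*q^2 - 30*q) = q*(q + 1)*(q^3 - 19*q - 30) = q*(q + 1)*(q + 3)*(q^2 - 3*q - 10) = q*(q - 5)*(q + 1)*(q + 3)*(q + 2)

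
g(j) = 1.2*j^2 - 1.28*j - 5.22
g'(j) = 2.4*j - 1.28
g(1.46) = -4.53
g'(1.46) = 2.22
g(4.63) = 14.58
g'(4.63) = 9.83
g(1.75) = -3.78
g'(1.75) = 2.92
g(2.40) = -1.38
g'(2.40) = 4.48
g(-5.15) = 33.20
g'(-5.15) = -13.64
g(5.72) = 26.72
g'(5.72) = 12.45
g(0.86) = -5.43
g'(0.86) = 0.78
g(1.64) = -4.09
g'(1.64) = 2.66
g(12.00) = 152.22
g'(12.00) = 27.52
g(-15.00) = 283.98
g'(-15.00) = -37.28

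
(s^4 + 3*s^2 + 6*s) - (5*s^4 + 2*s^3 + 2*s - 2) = -4*s^4 - 2*s^3 + 3*s^2 + 4*s + 2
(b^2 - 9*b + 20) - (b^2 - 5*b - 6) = 26 - 4*b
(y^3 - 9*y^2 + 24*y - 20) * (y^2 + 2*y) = y^5 - 7*y^4 + 6*y^3 + 28*y^2 - 40*y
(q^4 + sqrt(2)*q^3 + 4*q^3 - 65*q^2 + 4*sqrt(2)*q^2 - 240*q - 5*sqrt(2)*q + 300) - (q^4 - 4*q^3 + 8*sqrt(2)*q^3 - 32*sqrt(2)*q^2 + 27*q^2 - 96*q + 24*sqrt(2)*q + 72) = -7*sqrt(2)*q^3 + 8*q^3 - 92*q^2 + 36*sqrt(2)*q^2 - 144*q - 29*sqrt(2)*q + 228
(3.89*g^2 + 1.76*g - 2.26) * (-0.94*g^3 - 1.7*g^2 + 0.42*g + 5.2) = -3.6566*g^5 - 8.2674*g^4 + 0.7662*g^3 + 24.8092*g^2 + 8.2028*g - 11.752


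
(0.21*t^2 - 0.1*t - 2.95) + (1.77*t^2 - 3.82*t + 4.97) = 1.98*t^2 - 3.92*t + 2.02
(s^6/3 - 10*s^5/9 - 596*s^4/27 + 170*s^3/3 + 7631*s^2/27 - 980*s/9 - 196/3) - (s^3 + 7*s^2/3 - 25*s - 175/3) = s^6/3 - 10*s^5/9 - 596*s^4/27 + 167*s^3/3 + 7568*s^2/27 - 755*s/9 - 7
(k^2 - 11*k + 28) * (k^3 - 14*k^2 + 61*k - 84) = k^5 - 25*k^4 + 243*k^3 - 1147*k^2 + 2632*k - 2352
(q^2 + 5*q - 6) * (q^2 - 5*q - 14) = q^4 - 45*q^2 - 40*q + 84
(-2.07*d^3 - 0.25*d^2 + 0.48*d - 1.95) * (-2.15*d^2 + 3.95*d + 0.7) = 4.4505*d^5 - 7.639*d^4 - 3.4685*d^3 + 5.9135*d^2 - 7.3665*d - 1.365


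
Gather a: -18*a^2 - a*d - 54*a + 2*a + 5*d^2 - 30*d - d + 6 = -18*a^2 + a*(-d - 52) + 5*d^2 - 31*d + 6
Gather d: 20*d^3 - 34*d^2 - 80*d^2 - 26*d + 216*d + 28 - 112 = 20*d^3 - 114*d^2 + 190*d - 84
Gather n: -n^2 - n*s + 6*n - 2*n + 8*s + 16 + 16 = -n^2 + n*(4 - s) + 8*s + 32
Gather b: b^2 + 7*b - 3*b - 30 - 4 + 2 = b^2 + 4*b - 32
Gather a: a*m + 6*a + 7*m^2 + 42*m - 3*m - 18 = a*(m + 6) + 7*m^2 + 39*m - 18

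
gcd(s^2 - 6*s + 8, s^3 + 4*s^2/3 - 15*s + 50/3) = s - 2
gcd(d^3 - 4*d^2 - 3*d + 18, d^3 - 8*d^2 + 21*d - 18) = d^2 - 6*d + 9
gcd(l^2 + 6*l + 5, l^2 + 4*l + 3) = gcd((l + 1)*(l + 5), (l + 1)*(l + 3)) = l + 1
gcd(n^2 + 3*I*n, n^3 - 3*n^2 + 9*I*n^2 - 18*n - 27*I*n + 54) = n + 3*I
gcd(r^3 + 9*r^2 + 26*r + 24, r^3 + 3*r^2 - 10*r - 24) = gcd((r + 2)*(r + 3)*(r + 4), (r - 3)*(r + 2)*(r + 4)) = r^2 + 6*r + 8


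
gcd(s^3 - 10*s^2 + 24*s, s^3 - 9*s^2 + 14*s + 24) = s^2 - 10*s + 24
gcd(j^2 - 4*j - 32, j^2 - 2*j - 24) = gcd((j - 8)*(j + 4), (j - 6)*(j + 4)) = j + 4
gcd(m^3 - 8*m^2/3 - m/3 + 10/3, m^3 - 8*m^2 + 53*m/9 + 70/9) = m - 5/3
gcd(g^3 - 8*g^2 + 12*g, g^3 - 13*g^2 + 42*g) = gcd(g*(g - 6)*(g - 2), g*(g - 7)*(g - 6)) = g^2 - 6*g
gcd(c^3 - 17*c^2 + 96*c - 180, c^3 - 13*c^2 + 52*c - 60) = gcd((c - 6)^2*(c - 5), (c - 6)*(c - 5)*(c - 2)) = c^2 - 11*c + 30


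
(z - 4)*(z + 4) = z^2 - 16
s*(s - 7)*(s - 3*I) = s^3 - 7*s^2 - 3*I*s^2 + 21*I*s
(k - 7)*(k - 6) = k^2 - 13*k + 42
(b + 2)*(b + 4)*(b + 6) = b^3 + 12*b^2 + 44*b + 48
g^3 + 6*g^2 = g^2*(g + 6)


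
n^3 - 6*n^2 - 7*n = n*(n - 7)*(n + 1)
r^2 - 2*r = r*(r - 2)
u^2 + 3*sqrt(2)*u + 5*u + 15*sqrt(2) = (u + 5)*(u + 3*sqrt(2))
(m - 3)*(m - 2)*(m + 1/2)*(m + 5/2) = m^4 - 2*m^3 - 31*m^2/4 + 47*m/4 + 15/2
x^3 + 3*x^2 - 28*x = x*(x - 4)*(x + 7)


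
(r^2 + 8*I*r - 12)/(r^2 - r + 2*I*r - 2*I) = (r + 6*I)/(r - 1)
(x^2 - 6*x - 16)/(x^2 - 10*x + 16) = (x + 2)/(x - 2)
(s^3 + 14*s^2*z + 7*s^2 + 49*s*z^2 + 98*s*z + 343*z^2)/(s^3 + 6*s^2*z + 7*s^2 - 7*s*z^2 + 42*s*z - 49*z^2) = (-s - 7*z)/(-s + z)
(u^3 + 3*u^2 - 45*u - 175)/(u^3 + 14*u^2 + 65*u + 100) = (u - 7)/(u + 4)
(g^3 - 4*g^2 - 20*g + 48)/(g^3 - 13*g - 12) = (-g^3 + 4*g^2 + 20*g - 48)/(-g^3 + 13*g + 12)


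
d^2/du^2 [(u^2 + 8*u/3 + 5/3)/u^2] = 2*(8*u + 15)/(3*u^4)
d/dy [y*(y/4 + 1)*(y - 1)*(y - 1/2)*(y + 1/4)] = 5*y^4/4 + 11*y^3/4 - 117*y^2/32 + 5*y/16 + 1/8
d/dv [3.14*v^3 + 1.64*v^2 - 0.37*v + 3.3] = 9.42*v^2 + 3.28*v - 0.37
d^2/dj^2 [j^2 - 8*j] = 2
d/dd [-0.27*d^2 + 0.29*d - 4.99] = 0.29 - 0.54*d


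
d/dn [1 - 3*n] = -3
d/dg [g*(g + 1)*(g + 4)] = 3*g^2 + 10*g + 4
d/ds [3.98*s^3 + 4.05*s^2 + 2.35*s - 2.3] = 11.94*s^2 + 8.1*s + 2.35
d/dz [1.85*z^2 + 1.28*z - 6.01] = 3.7*z + 1.28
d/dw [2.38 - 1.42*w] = -1.42000000000000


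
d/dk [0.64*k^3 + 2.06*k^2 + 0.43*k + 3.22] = 1.92*k^2 + 4.12*k + 0.43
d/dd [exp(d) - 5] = exp(d)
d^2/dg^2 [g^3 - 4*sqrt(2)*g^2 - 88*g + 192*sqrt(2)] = 6*g - 8*sqrt(2)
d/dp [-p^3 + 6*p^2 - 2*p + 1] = -3*p^2 + 12*p - 2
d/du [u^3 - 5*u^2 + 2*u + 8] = 3*u^2 - 10*u + 2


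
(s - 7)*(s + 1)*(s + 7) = s^3 + s^2 - 49*s - 49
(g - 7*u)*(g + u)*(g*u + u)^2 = g^4*u^2 - 6*g^3*u^3 + 2*g^3*u^2 - 7*g^2*u^4 - 12*g^2*u^3 + g^2*u^2 - 14*g*u^4 - 6*g*u^3 - 7*u^4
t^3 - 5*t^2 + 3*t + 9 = (t - 3)^2*(t + 1)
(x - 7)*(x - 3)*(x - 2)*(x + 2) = x^4 - 10*x^3 + 17*x^2 + 40*x - 84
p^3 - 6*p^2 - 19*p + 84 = (p - 7)*(p - 3)*(p + 4)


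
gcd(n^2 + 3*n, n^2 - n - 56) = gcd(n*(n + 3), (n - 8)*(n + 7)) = 1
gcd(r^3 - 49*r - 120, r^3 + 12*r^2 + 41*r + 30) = r + 5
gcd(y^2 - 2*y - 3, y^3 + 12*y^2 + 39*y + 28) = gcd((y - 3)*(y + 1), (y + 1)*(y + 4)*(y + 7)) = y + 1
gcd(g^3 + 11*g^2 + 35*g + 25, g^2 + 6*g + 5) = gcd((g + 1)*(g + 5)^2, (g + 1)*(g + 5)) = g^2 + 6*g + 5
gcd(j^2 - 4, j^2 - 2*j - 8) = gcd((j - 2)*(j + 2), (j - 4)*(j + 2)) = j + 2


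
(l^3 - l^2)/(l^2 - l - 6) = l^2*(1 - l)/(-l^2 + l + 6)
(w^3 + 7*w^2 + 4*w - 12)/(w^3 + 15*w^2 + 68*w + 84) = (w - 1)/(w + 7)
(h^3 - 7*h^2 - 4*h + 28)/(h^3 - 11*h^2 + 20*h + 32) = (h^3 - 7*h^2 - 4*h + 28)/(h^3 - 11*h^2 + 20*h + 32)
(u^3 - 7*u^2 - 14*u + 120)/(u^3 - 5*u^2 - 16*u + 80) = (u - 6)/(u - 4)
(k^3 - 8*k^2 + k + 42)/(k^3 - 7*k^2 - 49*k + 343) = (k^2 - k - 6)/(k^2 - 49)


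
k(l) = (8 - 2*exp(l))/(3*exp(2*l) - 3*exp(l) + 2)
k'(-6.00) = 0.01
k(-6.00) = 4.01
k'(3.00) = 0.02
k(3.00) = -0.03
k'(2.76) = 0.02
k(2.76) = -0.03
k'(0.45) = -2.91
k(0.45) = 1.04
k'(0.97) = -0.76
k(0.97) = 0.18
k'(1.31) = -0.27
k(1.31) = 0.02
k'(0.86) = -1.04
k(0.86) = 0.28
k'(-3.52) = 0.15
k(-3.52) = 4.15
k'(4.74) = 0.01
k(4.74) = -0.01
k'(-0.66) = -1.06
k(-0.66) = 5.57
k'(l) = (8 - 2*exp(l))*(-6*exp(2*l) + 3*exp(l))/(3*exp(2*l) - 3*exp(l) + 2)^2 - 2*exp(l)/(3*exp(2*l) - 3*exp(l) + 2) = (6*exp(2*l) - 48*exp(l) + 20)*exp(l)/(9*exp(4*l) - 18*exp(3*l) + 21*exp(2*l) - 12*exp(l) + 4)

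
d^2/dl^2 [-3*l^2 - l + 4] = -6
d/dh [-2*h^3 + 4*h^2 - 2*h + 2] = -6*h^2 + 8*h - 2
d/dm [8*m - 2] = 8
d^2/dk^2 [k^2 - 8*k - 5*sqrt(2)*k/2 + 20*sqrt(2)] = 2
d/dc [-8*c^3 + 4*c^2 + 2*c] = -24*c^2 + 8*c + 2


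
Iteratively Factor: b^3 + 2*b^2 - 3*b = (b - 1)*(b^2 + 3*b) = b*(b - 1)*(b + 3)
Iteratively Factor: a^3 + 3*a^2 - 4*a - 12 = (a + 3)*(a^2 - 4) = (a + 2)*(a + 3)*(a - 2)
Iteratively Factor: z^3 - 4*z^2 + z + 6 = (z - 2)*(z^2 - 2*z - 3) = (z - 2)*(z + 1)*(z - 3)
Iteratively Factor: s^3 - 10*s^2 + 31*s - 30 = (s - 3)*(s^2 - 7*s + 10) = (s - 5)*(s - 3)*(s - 2)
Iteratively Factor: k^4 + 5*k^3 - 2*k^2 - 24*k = (k - 2)*(k^3 + 7*k^2 + 12*k) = (k - 2)*(k + 4)*(k^2 + 3*k) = (k - 2)*(k + 3)*(k + 4)*(k)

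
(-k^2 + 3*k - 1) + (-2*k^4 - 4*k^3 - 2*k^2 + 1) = -2*k^4 - 4*k^3 - 3*k^2 + 3*k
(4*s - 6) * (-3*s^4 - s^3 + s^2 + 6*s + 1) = -12*s^5 + 14*s^4 + 10*s^3 + 18*s^2 - 32*s - 6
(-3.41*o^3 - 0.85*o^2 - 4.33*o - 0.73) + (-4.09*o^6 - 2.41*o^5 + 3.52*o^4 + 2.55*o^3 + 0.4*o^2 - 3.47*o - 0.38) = -4.09*o^6 - 2.41*o^5 + 3.52*o^4 - 0.86*o^3 - 0.45*o^2 - 7.8*o - 1.11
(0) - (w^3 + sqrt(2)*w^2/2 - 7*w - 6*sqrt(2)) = -w^3 - sqrt(2)*w^2/2 + 7*w + 6*sqrt(2)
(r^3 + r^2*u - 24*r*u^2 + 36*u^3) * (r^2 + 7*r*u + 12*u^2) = r^5 + 8*r^4*u - 5*r^3*u^2 - 120*r^2*u^3 - 36*r*u^4 + 432*u^5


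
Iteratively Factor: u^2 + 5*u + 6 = (u + 2)*(u + 3)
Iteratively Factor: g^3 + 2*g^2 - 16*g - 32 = (g - 4)*(g^2 + 6*g + 8) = (g - 4)*(g + 4)*(g + 2)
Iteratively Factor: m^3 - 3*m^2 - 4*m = (m - 4)*(m^2 + m) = m*(m - 4)*(m + 1)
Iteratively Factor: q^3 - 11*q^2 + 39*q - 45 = (q - 3)*(q^2 - 8*q + 15) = (q - 3)^2*(q - 5)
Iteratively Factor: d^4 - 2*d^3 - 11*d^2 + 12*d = (d - 4)*(d^3 + 2*d^2 - 3*d) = d*(d - 4)*(d^2 + 2*d - 3) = d*(d - 4)*(d + 3)*(d - 1)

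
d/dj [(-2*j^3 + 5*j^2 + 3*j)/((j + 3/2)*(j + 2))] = 2*(-4*j^4 - 28*j^3 - 7*j^2 + 60*j + 18)/(4*j^4 + 28*j^3 + 73*j^2 + 84*j + 36)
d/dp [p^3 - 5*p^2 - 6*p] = 3*p^2 - 10*p - 6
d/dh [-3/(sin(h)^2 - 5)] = 12*sin(2*h)/(cos(2*h) + 9)^2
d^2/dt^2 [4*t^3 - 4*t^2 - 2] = 24*t - 8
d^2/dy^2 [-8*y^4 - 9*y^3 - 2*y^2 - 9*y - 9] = -96*y^2 - 54*y - 4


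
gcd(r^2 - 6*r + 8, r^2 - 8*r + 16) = r - 4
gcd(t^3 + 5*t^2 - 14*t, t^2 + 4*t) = t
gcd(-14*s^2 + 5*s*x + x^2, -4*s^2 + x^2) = -2*s + x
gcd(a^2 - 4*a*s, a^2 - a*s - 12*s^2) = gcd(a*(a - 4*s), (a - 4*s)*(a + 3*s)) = -a + 4*s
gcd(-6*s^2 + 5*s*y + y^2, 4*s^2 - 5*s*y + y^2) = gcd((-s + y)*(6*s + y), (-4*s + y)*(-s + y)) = -s + y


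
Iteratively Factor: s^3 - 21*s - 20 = (s + 4)*(s^2 - 4*s - 5) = (s + 1)*(s + 4)*(s - 5)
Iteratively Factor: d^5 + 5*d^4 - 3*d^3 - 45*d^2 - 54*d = (d)*(d^4 + 5*d^3 - 3*d^2 - 45*d - 54) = d*(d + 3)*(d^3 + 2*d^2 - 9*d - 18) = d*(d - 3)*(d + 3)*(d^2 + 5*d + 6) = d*(d - 3)*(d + 2)*(d + 3)*(d + 3)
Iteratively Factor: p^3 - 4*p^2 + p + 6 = (p - 2)*(p^2 - 2*p - 3) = (p - 2)*(p + 1)*(p - 3)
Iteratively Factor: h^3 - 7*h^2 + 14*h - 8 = (h - 2)*(h^2 - 5*h + 4) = (h - 2)*(h - 1)*(h - 4)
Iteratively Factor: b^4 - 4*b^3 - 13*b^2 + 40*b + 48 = (b + 3)*(b^3 - 7*b^2 + 8*b + 16) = (b + 1)*(b + 3)*(b^2 - 8*b + 16) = (b - 4)*(b + 1)*(b + 3)*(b - 4)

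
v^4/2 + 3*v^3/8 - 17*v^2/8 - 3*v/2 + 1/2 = (v/2 + 1)*(v - 2)*(v - 1/4)*(v + 1)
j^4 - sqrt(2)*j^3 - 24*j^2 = j^2*(j - 4*sqrt(2))*(j + 3*sqrt(2))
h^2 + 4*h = h*(h + 4)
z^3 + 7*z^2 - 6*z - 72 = (z - 3)*(z + 4)*(z + 6)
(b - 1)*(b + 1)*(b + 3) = b^3 + 3*b^2 - b - 3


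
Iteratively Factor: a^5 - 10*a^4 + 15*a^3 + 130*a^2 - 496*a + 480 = (a - 5)*(a^4 - 5*a^3 - 10*a^2 + 80*a - 96) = (a - 5)*(a + 4)*(a^3 - 9*a^2 + 26*a - 24) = (a - 5)*(a - 2)*(a + 4)*(a^2 - 7*a + 12) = (a - 5)*(a - 3)*(a - 2)*(a + 4)*(a - 4)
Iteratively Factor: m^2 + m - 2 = (m + 2)*(m - 1)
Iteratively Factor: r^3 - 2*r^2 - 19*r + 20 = (r - 5)*(r^2 + 3*r - 4) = (r - 5)*(r - 1)*(r + 4)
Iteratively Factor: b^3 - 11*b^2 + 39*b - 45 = (b - 3)*(b^2 - 8*b + 15) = (b - 5)*(b - 3)*(b - 3)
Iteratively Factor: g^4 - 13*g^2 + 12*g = (g)*(g^3 - 13*g + 12) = g*(g - 1)*(g^2 + g - 12) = g*(g - 3)*(g - 1)*(g + 4)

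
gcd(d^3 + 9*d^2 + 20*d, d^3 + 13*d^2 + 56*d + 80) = d^2 + 9*d + 20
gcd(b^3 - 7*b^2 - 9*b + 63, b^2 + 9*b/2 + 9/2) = b + 3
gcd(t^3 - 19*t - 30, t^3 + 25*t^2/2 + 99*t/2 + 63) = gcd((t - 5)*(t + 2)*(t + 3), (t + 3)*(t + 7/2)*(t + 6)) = t + 3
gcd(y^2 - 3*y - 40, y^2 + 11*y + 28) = 1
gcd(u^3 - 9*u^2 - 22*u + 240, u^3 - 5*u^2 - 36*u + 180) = u - 6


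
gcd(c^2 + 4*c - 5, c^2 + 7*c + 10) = c + 5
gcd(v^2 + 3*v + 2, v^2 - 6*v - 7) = v + 1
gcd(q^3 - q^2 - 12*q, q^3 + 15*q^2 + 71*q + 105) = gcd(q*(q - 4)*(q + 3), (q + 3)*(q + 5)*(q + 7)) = q + 3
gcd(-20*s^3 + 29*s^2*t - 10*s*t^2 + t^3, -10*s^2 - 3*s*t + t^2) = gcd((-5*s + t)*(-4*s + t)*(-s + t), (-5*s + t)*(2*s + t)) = 5*s - t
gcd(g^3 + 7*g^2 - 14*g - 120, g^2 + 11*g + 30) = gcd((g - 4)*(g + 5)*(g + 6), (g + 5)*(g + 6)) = g^2 + 11*g + 30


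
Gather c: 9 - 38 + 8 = -21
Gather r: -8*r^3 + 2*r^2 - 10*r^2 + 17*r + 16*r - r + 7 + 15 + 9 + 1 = -8*r^3 - 8*r^2 + 32*r + 32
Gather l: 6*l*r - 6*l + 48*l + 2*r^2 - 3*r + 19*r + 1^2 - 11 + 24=l*(6*r + 42) + 2*r^2 + 16*r + 14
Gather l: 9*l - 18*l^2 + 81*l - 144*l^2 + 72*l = -162*l^2 + 162*l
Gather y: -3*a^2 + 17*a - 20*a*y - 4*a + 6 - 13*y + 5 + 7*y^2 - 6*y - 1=-3*a^2 + 13*a + 7*y^2 + y*(-20*a - 19) + 10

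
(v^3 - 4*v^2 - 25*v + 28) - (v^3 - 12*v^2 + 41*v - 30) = 8*v^2 - 66*v + 58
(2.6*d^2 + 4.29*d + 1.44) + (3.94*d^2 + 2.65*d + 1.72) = 6.54*d^2 + 6.94*d + 3.16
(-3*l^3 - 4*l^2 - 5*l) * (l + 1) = -3*l^4 - 7*l^3 - 9*l^2 - 5*l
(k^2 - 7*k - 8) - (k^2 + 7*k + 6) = -14*k - 14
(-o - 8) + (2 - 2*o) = -3*o - 6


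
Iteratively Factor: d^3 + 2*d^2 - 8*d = (d + 4)*(d^2 - 2*d) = d*(d + 4)*(d - 2)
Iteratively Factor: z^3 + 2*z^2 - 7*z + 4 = (z - 1)*(z^2 + 3*z - 4) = (z - 1)*(z + 4)*(z - 1)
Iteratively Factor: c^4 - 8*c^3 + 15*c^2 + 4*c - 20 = (c - 5)*(c^3 - 3*c^2 + 4) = (c - 5)*(c - 2)*(c^2 - c - 2) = (c - 5)*(c - 2)^2*(c + 1)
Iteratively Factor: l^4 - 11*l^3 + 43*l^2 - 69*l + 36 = (l - 1)*(l^3 - 10*l^2 + 33*l - 36) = (l - 3)*(l - 1)*(l^2 - 7*l + 12) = (l - 4)*(l - 3)*(l - 1)*(l - 3)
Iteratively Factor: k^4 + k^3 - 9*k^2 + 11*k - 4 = (k - 1)*(k^3 + 2*k^2 - 7*k + 4) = (k - 1)^2*(k^2 + 3*k - 4) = (k - 1)^3*(k + 4)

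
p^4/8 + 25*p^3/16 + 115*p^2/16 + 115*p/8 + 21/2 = (p/4 + 1)*(p/2 + 1)*(p + 3)*(p + 7/2)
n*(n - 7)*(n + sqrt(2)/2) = n^3 - 7*n^2 + sqrt(2)*n^2/2 - 7*sqrt(2)*n/2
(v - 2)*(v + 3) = v^2 + v - 6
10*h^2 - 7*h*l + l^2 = (-5*h + l)*(-2*h + l)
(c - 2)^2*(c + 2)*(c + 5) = c^4 + 3*c^3 - 14*c^2 - 12*c + 40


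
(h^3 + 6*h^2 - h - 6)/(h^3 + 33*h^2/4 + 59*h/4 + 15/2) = 4*(h - 1)/(4*h + 5)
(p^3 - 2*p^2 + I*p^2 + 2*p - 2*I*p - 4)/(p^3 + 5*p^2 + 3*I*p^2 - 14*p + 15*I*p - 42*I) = (p^2 + I*p + 2)/(p^2 + p*(7 + 3*I) + 21*I)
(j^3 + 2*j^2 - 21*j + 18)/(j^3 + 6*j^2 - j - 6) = (j - 3)/(j + 1)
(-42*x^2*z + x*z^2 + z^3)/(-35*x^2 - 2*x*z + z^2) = z*(42*x^2 - x*z - z^2)/(35*x^2 + 2*x*z - z^2)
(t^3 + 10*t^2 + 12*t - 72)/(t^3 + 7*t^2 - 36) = (t + 6)/(t + 3)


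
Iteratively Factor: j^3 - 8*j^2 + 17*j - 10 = (j - 1)*(j^2 - 7*j + 10) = (j - 2)*(j - 1)*(j - 5)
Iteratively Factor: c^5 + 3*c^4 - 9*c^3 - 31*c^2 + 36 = (c + 2)*(c^4 + c^3 - 11*c^2 - 9*c + 18) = (c + 2)^2*(c^3 - c^2 - 9*c + 9) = (c + 2)^2*(c + 3)*(c^2 - 4*c + 3) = (c - 3)*(c + 2)^2*(c + 3)*(c - 1)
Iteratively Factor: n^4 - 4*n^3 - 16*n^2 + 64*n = (n)*(n^3 - 4*n^2 - 16*n + 64) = n*(n - 4)*(n^2 - 16) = n*(n - 4)^2*(n + 4)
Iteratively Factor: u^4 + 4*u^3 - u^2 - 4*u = (u)*(u^3 + 4*u^2 - u - 4) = u*(u + 4)*(u^2 - 1) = u*(u + 1)*(u + 4)*(u - 1)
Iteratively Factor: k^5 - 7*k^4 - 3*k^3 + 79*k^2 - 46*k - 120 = (k - 5)*(k^4 - 2*k^3 - 13*k^2 + 14*k + 24) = (k - 5)*(k - 2)*(k^3 - 13*k - 12) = (k - 5)*(k - 2)*(k + 3)*(k^2 - 3*k - 4) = (k - 5)*(k - 4)*(k - 2)*(k + 3)*(k + 1)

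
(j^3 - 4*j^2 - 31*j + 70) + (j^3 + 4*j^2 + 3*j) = 2*j^3 - 28*j + 70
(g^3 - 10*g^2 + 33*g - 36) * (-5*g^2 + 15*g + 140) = -5*g^5 + 65*g^4 - 175*g^3 - 725*g^2 + 4080*g - 5040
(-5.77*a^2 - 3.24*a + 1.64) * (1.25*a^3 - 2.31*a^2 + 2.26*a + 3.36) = -7.2125*a^5 + 9.2787*a^4 - 3.5058*a^3 - 30.498*a^2 - 7.18*a + 5.5104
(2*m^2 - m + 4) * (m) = 2*m^3 - m^2 + 4*m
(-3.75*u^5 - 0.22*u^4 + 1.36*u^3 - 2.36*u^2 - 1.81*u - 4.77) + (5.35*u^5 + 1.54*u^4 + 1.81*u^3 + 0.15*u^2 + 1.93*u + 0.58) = 1.6*u^5 + 1.32*u^4 + 3.17*u^3 - 2.21*u^2 + 0.12*u - 4.19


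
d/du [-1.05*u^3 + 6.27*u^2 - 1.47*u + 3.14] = -3.15*u^2 + 12.54*u - 1.47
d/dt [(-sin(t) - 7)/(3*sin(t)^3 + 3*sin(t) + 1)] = (6*sin(t)^3 + 63*sin(t)^2 + 20)*cos(t)/(3*sin(t)^3 + 3*sin(t) + 1)^2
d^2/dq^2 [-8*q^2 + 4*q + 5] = -16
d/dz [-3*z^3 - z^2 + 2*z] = -9*z^2 - 2*z + 2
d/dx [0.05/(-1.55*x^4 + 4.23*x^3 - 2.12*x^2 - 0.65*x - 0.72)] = (0.31*x^3 - 0.6345*x^2 + 0.212*x + 0.0325)/(1.55*x^4 - 4.23*x^3 + 2.12*x^2 + 0.65*x + 0.72)^2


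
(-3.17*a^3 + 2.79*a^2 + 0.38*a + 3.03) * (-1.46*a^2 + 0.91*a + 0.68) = 4.6282*a^5 - 6.9581*a^4 - 0.1715*a^3 - 2.1808*a^2 + 3.0157*a + 2.0604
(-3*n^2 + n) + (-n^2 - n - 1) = -4*n^2 - 1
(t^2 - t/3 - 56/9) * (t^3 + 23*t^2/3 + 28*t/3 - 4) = t^5 + 22*t^4/3 + 5*t^3/9 - 1480*t^2/27 - 1532*t/27 + 224/9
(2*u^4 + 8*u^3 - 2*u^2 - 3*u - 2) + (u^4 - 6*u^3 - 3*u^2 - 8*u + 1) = 3*u^4 + 2*u^3 - 5*u^2 - 11*u - 1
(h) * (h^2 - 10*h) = h^3 - 10*h^2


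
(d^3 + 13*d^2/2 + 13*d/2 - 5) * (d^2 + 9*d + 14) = d^5 + 31*d^4/2 + 79*d^3 + 289*d^2/2 + 46*d - 70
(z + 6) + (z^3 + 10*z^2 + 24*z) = z^3 + 10*z^2 + 25*z + 6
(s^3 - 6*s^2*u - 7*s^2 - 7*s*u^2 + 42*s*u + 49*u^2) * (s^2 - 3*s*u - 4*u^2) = s^5 - 9*s^4*u - 7*s^4 + 7*s^3*u^2 + 63*s^3*u + 45*s^2*u^3 - 49*s^2*u^2 + 28*s*u^4 - 315*s*u^3 - 196*u^4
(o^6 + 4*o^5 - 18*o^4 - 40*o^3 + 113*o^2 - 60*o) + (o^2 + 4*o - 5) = o^6 + 4*o^5 - 18*o^4 - 40*o^3 + 114*o^2 - 56*o - 5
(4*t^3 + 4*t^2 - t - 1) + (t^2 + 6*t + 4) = 4*t^3 + 5*t^2 + 5*t + 3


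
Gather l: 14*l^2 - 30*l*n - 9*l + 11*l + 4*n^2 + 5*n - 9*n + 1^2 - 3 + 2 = 14*l^2 + l*(2 - 30*n) + 4*n^2 - 4*n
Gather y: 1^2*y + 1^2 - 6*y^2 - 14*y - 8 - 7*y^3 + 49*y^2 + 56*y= -7*y^3 + 43*y^2 + 43*y - 7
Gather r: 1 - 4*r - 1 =-4*r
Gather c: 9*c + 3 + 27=9*c + 30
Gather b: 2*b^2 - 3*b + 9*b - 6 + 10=2*b^2 + 6*b + 4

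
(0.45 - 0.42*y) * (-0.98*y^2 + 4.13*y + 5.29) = 0.4116*y^3 - 2.1756*y^2 - 0.3633*y + 2.3805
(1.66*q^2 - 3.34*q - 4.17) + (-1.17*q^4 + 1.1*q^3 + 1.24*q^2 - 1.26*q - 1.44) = -1.17*q^4 + 1.1*q^3 + 2.9*q^2 - 4.6*q - 5.61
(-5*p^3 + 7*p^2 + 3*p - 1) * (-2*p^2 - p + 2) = 10*p^5 - 9*p^4 - 23*p^3 + 13*p^2 + 7*p - 2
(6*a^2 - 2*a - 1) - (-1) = 6*a^2 - 2*a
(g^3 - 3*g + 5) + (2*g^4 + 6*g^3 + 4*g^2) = 2*g^4 + 7*g^3 + 4*g^2 - 3*g + 5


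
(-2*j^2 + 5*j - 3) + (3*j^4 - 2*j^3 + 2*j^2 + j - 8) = 3*j^4 - 2*j^3 + 6*j - 11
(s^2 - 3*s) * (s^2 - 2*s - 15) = s^4 - 5*s^3 - 9*s^2 + 45*s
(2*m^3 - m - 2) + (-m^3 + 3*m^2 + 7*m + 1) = m^3 + 3*m^2 + 6*m - 1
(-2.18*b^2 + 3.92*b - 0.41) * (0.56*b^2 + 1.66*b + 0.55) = -1.2208*b^4 - 1.4236*b^3 + 5.0786*b^2 + 1.4754*b - 0.2255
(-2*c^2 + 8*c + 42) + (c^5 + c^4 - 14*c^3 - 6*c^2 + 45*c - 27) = c^5 + c^4 - 14*c^3 - 8*c^2 + 53*c + 15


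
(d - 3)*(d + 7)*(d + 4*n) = d^3 + 4*d^2*n + 4*d^2 + 16*d*n - 21*d - 84*n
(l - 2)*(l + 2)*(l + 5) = l^3 + 5*l^2 - 4*l - 20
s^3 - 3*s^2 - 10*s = s*(s - 5)*(s + 2)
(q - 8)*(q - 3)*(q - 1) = q^3 - 12*q^2 + 35*q - 24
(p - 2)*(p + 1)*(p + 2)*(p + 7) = p^4 + 8*p^3 + 3*p^2 - 32*p - 28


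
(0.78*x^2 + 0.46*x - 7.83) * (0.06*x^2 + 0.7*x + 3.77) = 0.0468*x^4 + 0.5736*x^3 + 2.7928*x^2 - 3.7468*x - 29.5191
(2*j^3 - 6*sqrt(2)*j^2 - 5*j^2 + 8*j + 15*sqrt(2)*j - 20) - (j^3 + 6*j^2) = j^3 - 11*j^2 - 6*sqrt(2)*j^2 + 8*j + 15*sqrt(2)*j - 20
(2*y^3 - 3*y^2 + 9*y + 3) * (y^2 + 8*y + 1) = 2*y^5 + 13*y^4 - 13*y^3 + 72*y^2 + 33*y + 3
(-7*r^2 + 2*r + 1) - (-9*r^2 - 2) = 2*r^2 + 2*r + 3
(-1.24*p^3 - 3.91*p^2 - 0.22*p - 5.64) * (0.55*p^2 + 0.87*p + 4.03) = -0.682*p^5 - 3.2293*p^4 - 8.5199*p^3 - 19.0507*p^2 - 5.7934*p - 22.7292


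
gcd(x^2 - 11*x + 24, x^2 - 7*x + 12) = x - 3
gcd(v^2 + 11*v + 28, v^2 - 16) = v + 4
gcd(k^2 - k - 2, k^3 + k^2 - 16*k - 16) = k + 1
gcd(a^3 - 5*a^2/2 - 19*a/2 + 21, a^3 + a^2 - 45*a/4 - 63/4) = a^2 - a/2 - 21/2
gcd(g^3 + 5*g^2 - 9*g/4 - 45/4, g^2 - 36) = 1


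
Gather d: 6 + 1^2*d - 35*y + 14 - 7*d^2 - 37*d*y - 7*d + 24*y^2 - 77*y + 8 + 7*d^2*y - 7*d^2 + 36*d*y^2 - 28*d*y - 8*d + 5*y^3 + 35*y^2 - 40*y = d^2*(7*y - 14) + d*(36*y^2 - 65*y - 14) + 5*y^3 + 59*y^2 - 152*y + 28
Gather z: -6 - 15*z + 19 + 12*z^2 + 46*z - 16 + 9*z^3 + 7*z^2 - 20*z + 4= 9*z^3 + 19*z^2 + 11*z + 1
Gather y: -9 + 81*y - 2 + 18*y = 99*y - 11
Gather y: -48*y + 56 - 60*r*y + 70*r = 70*r + y*(-60*r - 48) + 56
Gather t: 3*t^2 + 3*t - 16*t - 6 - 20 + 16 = 3*t^2 - 13*t - 10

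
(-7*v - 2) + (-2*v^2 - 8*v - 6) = -2*v^2 - 15*v - 8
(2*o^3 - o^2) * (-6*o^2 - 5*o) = -12*o^5 - 4*o^4 + 5*o^3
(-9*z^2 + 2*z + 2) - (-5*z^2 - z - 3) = -4*z^2 + 3*z + 5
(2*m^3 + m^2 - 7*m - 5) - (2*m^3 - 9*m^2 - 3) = 10*m^2 - 7*m - 2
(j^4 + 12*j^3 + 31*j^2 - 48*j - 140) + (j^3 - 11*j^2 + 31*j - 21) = j^4 + 13*j^3 + 20*j^2 - 17*j - 161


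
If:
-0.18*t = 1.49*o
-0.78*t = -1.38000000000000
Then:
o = -0.21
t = 1.77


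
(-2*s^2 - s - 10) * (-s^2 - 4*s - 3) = 2*s^4 + 9*s^3 + 20*s^2 + 43*s + 30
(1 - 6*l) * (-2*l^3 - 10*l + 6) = 12*l^4 - 2*l^3 + 60*l^2 - 46*l + 6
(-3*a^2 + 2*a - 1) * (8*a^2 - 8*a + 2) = -24*a^4 + 40*a^3 - 30*a^2 + 12*a - 2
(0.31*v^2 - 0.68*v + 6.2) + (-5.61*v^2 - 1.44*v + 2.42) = -5.3*v^2 - 2.12*v + 8.62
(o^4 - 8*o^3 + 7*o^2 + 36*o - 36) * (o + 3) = o^5 - 5*o^4 - 17*o^3 + 57*o^2 + 72*o - 108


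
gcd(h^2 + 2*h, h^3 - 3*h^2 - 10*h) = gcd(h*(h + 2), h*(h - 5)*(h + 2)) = h^2 + 2*h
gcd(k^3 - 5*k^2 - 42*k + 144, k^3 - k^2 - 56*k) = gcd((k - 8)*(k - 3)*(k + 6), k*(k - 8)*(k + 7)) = k - 8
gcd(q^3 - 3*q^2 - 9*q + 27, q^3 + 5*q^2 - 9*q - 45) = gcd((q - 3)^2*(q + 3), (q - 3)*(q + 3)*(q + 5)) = q^2 - 9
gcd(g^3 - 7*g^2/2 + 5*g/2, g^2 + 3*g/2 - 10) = g - 5/2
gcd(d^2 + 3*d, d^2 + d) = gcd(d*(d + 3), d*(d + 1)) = d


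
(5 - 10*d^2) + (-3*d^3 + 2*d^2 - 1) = -3*d^3 - 8*d^2 + 4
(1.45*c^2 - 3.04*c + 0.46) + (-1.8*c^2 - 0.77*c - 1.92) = -0.35*c^2 - 3.81*c - 1.46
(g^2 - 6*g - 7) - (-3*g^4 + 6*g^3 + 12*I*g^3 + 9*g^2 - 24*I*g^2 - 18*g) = 3*g^4 - 6*g^3 - 12*I*g^3 - 8*g^2 + 24*I*g^2 + 12*g - 7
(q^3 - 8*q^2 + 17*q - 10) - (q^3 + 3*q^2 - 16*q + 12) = -11*q^2 + 33*q - 22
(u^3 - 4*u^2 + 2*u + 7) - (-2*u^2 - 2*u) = u^3 - 2*u^2 + 4*u + 7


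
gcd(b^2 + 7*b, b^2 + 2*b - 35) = b + 7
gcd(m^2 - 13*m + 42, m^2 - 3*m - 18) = m - 6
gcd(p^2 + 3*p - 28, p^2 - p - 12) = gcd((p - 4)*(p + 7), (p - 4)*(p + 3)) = p - 4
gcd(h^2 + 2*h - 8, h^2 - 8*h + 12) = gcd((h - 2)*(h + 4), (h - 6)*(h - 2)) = h - 2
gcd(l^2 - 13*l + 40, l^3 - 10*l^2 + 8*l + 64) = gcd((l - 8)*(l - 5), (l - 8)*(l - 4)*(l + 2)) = l - 8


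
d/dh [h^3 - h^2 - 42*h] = 3*h^2 - 2*h - 42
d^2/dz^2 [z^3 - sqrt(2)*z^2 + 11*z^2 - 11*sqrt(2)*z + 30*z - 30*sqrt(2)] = 6*z - 2*sqrt(2) + 22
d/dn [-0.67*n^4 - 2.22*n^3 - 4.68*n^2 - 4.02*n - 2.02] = -2.68*n^3 - 6.66*n^2 - 9.36*n - 4.02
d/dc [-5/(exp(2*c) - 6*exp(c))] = 10*(exp(c) - 3)*exp(-c)/(exp(c) - 6)^2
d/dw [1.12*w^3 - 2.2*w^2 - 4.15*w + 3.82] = 3.36*w^2 - 4.4*w - 4.15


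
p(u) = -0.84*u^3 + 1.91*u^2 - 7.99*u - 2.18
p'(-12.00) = -416.71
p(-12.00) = 1820.26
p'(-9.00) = -246.49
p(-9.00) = 836.80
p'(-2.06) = -26.55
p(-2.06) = 29.73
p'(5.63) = -66.36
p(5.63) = -136.52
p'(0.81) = -6.55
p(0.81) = -7.85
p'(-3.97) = -62.87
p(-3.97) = 112.20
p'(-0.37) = -9.75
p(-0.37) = 1.08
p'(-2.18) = -28.29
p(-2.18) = 33.02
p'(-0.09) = -8.35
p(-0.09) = -1.44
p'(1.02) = -6.72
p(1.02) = -9.23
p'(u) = -2.52*u^2 + 3.82*u - 7.99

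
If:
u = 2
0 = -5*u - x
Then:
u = 2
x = -10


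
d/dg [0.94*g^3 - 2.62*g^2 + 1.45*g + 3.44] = 2.82*g^2 - 5.24*g + 1.45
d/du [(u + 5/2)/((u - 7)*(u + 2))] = (-u^2 - 5*u - 3/2)/(u^4 - 10*u^3 - 3*u^2 + 140*u + 196)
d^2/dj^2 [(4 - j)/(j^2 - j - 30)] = 2*((j - 4)*(2*j - 1)^2 + (3*j - 5)*(-j^2 + j + 30))/(-j^2 + j + 30)^3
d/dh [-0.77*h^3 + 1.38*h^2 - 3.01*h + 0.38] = -2.31*h^2 + 2.76*h - 3.01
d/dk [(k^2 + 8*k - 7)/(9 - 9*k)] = (-k^2 + 2*k + 1)/(9*(k^2 - 2*k + 1))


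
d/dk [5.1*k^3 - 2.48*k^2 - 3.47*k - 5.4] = 15.3*k^2 - 4.96*k - 3.47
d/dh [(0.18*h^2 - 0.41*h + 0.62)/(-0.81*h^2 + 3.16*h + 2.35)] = (0.2367*h^2 + 1.8504*h - 2.9227)/(0.6561*h^4 - 5.1192*h^3 + 6.1786*h^2 + 14.852*h + 5.5225)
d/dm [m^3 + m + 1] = 3*m^2 + 1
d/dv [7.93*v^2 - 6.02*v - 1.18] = 15.86*v - 6.02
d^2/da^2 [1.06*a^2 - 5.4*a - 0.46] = 2.12000000000000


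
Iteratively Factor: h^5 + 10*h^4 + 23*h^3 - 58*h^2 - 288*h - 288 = (h + 4)*(h^4 + 6*h^3 - h^2 - 54*h - 72) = (h + 3)*(h + 4)*(h^3 + 3*h^2 - 10*h - 24) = (h + 2)*(h + 3)*(h + 4)*(h^2 + h - 12) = (h + 2)*(h + 3)*(h + 4)^2*(h - 3)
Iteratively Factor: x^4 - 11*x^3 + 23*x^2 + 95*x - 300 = (x - 5)*(x^3 - 6*x^2 - 7*x + 60) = (x - 5)*(x + 3)*(x^2 - 9*x + 20) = (x - 5)*(x - 4)*(x + 3)*(x - 5)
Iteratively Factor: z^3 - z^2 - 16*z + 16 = (z + 4)*(z^2 - 5*z + 4) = (z - 1)*(z + 4)*(z - 4)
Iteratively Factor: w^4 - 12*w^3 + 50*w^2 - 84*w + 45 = (w - 5)*(w^3 - 7*w^2 + 15*w - 9) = (w - 5)*(w - 3)*(w^2 - 4*w + 3) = (w - 5)*(w - 3)*(w - 1)*(w - 3)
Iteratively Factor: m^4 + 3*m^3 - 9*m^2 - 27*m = (m)*(m^3 + 3*m^2 - 9*m - 27) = m*(m + 3)*(m^2 - 9) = m*(m - 3)*(m + 3)*(m + 3)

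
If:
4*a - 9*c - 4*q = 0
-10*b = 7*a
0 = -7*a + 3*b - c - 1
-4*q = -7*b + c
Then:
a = -80/817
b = 56/817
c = -89/817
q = 481/3268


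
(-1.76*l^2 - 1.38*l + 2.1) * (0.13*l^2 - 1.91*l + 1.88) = -0.2288*l^4 + 3.1822*l^3 - 0.4*l^2 - 6.6054*l + 3.948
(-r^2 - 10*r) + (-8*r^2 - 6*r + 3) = -9*r^2 - 16*r + 3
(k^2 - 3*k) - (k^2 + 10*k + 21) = -13*k - 21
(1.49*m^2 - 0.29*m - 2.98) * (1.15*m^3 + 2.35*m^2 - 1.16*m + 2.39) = 1.7135*m^5 + 3.168*m^4 - 5.8369*m^3 - 3.1055*m^2 + 2.7637*m - 7.1222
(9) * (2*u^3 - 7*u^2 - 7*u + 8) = 18*u^3 - 63*u^2 - 63*u + 72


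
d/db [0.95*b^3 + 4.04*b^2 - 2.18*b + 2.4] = 2.85*b^2 + 8.08*b - 2.18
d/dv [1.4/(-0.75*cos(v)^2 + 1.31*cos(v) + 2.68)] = (1.834 - 2.1*cos(v))*sin(v)/(-0.75*cos(v)^2 + 1.31*cos(v) + 2.68)^2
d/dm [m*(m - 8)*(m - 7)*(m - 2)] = 4*m^3 - 51*m^2 + 172*m - 112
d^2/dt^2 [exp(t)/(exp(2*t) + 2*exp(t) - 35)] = (exp(4*t) - 2*exp(3*t) + 210*exp(2*t) + 70*exp(t) + 1225)*exp(t)/(exp(6*t) + 6*exp(5*t) - 93*exp(4*t) - 412*exp(3*t) + 3255*exp(2*t) + 7350*exp(t) - 42875)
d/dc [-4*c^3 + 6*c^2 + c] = -12*c^2 + 12*c + 1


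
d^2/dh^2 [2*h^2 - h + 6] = 4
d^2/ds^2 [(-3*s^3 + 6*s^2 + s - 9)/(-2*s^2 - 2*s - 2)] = (5*s^3 + 54*s^2 + 39*s - 5)/(s^6 + 3*s^5 + 6*s^4 + 7*s^3 + 6*s^2 + 3*s + 1)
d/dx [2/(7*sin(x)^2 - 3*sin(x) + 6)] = 2*(3 - 14*sin(x))*cos(x)/(7*sin(x)^2 - 3*sin(x) + 6)^2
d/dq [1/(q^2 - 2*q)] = 2*(1 - q)/(q^2*(q - 2)^2)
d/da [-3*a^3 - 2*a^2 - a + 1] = -9*a^2 - 4*a - 1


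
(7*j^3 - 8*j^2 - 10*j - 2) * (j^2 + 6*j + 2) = 7*j^5 + 34*j^4 - 44*j^3 - 78*j^2 - 32*j - 4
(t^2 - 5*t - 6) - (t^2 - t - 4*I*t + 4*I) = -4*t + 4*I*t - 6 - 4*I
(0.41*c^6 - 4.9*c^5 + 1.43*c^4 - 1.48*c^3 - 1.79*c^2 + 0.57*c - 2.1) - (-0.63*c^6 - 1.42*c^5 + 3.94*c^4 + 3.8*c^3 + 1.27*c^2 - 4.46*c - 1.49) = 1.04*c^6 - 3.48*c^5 - 2.51*c^4 - 5.28*c^3 - 3.06*c^2 + 5.03*c - 0.61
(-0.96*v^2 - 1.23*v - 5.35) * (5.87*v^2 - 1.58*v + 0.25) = -5.6352*v^4 - 5.7033*v^3 - 29.7011*v^2 + 8.1455*v - 1.3375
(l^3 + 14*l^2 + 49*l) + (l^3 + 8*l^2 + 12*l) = 2*l^3 + 22*l^2 + 61*l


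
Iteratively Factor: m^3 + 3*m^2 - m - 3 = (m + 3)*(m^2 - 1) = (m - 1)*(m + 3)*(m + 1)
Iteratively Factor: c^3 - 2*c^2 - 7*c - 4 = (c + 1)*(c^2 - 3*c - 4) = (c - 4)*(c + 1)*(c + 1)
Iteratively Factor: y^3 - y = (y)*(y^2 - 1) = y*(y + 1)*(y - 1)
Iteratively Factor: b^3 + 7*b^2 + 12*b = (b + 4)*(b^2 + 3*b) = (b + 3)*(b + 4)*(b)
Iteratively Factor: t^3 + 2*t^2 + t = (t + 1)*(t^2 + t) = t*(t + 1)*(t + 1)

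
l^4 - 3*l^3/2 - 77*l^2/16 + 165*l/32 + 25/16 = (l - 5/2)*(l - 5/4)*(l + 1/4)*(l + 2)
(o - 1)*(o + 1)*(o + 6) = o^3 + 6*o^2 - o - 6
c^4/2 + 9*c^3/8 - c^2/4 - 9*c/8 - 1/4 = (c/2 + 1)*(c - 1)*(c + 1/4)*(c + 1)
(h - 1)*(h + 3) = h^2 + 2*h - 3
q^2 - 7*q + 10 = (q - 5)*(q - 2)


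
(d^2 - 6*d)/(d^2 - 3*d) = (d - 6)/(d - 3)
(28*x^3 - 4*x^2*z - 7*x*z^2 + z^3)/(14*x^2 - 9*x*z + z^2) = 2*x + z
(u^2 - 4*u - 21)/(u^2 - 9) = (u - 7)/(u - 3)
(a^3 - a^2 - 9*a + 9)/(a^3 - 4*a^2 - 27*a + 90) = (a^2 + 2*a - 3)/(a^2 - a - 30)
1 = 1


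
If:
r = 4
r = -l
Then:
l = -4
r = 4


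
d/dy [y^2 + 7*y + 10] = 2*y + 7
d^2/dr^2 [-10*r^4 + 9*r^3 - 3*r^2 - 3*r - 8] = -120*r^2 + 54*r - 6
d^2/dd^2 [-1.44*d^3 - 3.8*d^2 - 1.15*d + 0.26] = -8.64*d - 7.6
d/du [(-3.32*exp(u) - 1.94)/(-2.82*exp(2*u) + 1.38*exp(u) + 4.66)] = (-(3.32*exp(u) + 1.94)*(5.64*exp(u) - 1.38) + 9.3624*exp(2*u) - 4.5816*exp(u) - 15.4712)*exp(u)/(-2.82*exp(2*u) + 1.38*exp(u) + 4.66)^2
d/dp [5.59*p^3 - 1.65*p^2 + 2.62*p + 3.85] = 16.77*p^2 - 3.3*p + 2.62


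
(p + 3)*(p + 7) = p^2 + 10*p + 21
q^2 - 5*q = q*(q - 5)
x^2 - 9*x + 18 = (x - 6)*(x - 3)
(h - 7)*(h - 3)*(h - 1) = h^3 - 11*h^2 + 31*h - 21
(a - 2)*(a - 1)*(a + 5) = a^3 + 2*a^2 - 13*a + 10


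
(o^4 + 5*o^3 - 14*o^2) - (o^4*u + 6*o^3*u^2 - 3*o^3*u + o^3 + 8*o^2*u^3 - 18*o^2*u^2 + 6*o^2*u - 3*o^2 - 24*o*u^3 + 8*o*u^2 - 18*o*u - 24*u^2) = -o^4*u + o^4 - 6*o^3*u^2 + 3*o^3*u + 4*o^3 - 8*o^2*u^3 + 18*o^2*u^2 - 6*o^2*u - 11*o^2 + 24*o*u^3 - 8*o*u^2 + 18*o*u + 24*u^2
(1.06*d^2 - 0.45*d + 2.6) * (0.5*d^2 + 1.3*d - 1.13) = 0.53*d^4 + 1.153*d^3 - 0.4828*d^2 + 3.8885*d - 2.938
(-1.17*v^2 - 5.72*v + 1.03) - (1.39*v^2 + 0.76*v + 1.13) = -2.56*v^2 - 6.48*v - 0.0999999999999999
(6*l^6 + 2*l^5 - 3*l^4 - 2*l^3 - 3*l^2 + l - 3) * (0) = 0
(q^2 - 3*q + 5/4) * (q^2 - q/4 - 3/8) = q^4 - 13*q^3/4 + 13*q^2/8 + 13*q/16 - 15/32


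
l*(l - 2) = l^2 - 2*l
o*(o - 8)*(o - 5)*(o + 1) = o^4 - 12*o^3 + 27*o^2 + 40*o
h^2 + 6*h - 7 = (h - 1)*(h + 7)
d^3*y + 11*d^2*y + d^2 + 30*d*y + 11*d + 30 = (d + 5)*(d + 6)*(d*y + 1)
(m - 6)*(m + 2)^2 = m^3 - 2*m^2 - 20*m - 24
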